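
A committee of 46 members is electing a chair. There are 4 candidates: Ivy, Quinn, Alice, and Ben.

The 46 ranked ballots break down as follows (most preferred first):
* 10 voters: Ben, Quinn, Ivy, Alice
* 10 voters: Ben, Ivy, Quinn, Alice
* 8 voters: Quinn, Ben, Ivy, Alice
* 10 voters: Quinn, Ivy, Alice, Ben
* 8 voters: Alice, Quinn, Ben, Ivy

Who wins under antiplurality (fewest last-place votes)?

Quinn

Last-place votes: Ivy 8, Quinn 0, Alice 28, Ben 10.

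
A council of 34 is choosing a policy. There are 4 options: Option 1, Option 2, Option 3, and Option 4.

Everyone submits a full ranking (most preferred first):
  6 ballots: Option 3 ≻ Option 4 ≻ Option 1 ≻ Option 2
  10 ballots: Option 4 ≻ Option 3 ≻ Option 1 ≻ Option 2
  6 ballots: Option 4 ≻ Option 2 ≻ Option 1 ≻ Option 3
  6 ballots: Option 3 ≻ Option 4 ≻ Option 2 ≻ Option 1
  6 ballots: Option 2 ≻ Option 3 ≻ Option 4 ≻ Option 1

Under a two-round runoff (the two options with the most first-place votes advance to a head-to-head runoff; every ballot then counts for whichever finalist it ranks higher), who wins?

Option 3

Round 1 first-place votes: Option 1 0, Option 2 6, Option 3 12, Option 4 16. Option 4 and Option 3 advance.
Runoff: Option 4 is ranked above Option 3 on 16 ballots, Option 3 above Option 4 on 18.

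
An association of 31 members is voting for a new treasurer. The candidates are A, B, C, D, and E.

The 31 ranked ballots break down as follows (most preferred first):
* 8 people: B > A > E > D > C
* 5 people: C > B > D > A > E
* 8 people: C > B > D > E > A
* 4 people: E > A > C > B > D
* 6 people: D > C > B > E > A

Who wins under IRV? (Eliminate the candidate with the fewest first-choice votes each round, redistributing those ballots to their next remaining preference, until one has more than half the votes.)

Round 1: A 0, B 8, C 13, D 6, E 4. A eliminated.
Round 2: B 8, C 13, D 6, E 4. E eliminated.
Round 3: B 8, C 17, D 6. C has a majority (≥16).

C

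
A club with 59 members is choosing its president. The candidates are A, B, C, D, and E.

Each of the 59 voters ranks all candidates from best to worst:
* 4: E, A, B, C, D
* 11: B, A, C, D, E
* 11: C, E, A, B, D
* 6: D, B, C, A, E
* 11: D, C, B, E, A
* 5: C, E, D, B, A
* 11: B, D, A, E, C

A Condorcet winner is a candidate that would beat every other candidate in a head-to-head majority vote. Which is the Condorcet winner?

B

B vs A: 44–15
B vs C: 32–27
B vs D: 37–22
B vs E: 39–20
B beats every other candidate.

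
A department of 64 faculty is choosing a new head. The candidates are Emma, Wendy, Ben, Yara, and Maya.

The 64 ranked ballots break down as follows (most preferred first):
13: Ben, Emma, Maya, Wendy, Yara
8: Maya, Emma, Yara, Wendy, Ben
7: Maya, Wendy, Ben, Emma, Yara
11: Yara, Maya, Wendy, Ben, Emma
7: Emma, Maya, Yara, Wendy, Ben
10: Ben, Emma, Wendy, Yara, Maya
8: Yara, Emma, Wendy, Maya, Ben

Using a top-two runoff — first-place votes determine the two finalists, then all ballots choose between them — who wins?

Round 1 first-place votes: Emma 7, Wendy 0, Ben 23, Yara 19, Maya 15. Ben and Yara advance.
Runoff: Ben is ranked above Yara on 30 ballots, Yara above Ben on 34.

Yara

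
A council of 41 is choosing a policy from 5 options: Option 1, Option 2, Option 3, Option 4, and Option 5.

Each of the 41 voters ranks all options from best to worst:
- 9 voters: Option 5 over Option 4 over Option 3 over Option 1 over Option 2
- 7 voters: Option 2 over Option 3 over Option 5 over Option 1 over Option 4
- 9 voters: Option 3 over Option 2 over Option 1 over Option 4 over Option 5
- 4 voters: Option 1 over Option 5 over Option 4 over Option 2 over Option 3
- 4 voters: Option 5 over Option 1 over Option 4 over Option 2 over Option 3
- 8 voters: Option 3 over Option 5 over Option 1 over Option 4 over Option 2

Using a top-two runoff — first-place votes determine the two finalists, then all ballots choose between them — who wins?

Option 3

Round 1 first-place votes: Option 1 4, Option 2 7, Option 3 17, Option 4 0, Option 5 13. Option 3 and Option 5 advance.
Runoff: Option 3 is ranked above Option 5 on 24 ballots, Option 5 above Option 3 on 17.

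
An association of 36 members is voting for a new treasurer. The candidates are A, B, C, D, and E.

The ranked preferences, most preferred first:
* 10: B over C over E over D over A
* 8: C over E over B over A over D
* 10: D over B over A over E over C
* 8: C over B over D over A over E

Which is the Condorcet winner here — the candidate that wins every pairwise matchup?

B vs A: 36–0
B vs C: 20–16
B vs D: 26–10
B vs E: 28–8
B beats every other candidate.

B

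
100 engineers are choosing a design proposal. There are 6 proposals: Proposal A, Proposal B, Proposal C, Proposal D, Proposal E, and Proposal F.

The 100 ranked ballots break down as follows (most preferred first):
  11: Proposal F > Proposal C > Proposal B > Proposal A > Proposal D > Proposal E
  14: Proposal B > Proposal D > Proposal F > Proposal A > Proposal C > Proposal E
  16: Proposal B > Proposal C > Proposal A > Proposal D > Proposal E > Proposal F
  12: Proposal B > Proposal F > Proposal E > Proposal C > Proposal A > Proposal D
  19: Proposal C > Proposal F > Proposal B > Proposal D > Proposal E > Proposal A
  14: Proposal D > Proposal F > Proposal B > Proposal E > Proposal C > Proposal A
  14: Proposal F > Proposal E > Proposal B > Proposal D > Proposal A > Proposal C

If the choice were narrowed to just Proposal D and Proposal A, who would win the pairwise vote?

Proposal D is ranked above Proposal A on 61 ballots; Proposal A above Proposal D on 39.

Proposal D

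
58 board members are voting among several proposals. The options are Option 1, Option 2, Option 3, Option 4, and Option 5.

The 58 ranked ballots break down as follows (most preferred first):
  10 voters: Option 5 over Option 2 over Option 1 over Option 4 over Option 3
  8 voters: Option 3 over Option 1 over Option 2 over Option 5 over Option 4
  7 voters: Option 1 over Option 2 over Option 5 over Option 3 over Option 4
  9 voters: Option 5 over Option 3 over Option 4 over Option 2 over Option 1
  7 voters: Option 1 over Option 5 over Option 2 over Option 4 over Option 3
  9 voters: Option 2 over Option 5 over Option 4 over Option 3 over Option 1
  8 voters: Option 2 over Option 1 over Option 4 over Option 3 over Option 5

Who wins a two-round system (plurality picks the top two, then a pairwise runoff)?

Option 2

Round 1 first-place votes: Option 1 14, Option 2 17, Option 3 8, Option 4 0, Option 5 19. Option 5 and Option 2 advance.
Runoff: Option 5 is ranked above Option 2 on 26 ballots, Option 2 above Option 5 on 32.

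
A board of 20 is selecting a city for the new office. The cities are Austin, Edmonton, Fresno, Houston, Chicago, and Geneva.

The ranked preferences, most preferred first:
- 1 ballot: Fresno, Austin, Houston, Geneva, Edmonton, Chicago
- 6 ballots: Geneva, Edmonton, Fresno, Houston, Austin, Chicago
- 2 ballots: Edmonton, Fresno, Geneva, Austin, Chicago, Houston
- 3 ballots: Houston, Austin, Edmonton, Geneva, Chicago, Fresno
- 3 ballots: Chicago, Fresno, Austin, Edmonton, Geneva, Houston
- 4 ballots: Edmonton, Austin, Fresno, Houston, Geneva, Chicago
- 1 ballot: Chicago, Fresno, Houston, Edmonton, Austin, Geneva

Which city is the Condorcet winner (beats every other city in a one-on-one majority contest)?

Edmonton vs Austin: 13–7
Edmonton vs Fresno: 15–5
Edmonton vs Houston: 15–5
Edmonton vs Chicago: 16–4
Edmonton vs Geneva: 13–7
Edmonton beats every other city.

Edmonton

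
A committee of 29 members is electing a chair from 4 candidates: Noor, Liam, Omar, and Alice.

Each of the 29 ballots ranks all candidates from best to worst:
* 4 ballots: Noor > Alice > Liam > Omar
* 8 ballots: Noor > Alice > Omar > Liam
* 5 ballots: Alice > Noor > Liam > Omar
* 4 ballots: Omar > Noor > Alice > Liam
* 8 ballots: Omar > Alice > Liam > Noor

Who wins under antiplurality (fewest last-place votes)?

Last-place votes: Noor 8, Liam 12, Omar 9, Alice 0.

Alice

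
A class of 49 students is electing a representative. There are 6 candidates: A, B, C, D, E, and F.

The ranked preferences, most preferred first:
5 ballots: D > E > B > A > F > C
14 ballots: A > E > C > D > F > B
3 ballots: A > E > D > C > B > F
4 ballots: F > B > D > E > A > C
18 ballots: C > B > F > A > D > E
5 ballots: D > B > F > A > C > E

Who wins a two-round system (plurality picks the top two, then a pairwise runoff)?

Round 1 first-place votes: A 17, B 0, C 18, D 10, E 0, F 4. C and A advance.
Runoff: C is ranked above A on 18 ballots, A above C on 31.

A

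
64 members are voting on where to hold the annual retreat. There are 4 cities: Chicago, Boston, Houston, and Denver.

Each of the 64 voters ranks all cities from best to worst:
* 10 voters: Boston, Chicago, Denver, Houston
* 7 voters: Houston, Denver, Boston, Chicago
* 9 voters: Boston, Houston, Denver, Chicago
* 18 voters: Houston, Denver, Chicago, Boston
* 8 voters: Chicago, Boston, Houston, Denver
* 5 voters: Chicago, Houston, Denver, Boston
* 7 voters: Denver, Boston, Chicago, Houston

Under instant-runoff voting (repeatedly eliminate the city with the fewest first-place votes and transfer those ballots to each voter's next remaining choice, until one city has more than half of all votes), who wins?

Boston

Round 1: Chicago 13, Boston 19, Houston 25, Denver 7. Denver eliminated.
Round 2: Chicago 13, Boston 26, Houston 25. Chicago eliminated.
Round 3: Boston 34, Houston 30. Boston has a majority (≥33).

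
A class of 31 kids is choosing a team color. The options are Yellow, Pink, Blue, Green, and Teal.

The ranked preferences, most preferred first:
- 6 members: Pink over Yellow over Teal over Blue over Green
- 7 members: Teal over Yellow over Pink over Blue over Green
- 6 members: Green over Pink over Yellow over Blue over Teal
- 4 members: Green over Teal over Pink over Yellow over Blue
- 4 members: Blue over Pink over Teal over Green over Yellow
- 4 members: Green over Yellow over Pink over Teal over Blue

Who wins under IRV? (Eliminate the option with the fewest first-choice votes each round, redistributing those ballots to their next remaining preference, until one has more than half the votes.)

Pink

Round 1: Yellow 0, Pink 6, Blue 4, Green 14, Teal 7. Yellow eliminated.
Round 2: Pink 6, Blue 4, Green 14, Teal 7. Blue eliminated.
Round 3: Pink 10, Green 14, Teal 7. Teal eliminated.
Round 4: Pink 17, Green 14. Pink has a majority (≥16).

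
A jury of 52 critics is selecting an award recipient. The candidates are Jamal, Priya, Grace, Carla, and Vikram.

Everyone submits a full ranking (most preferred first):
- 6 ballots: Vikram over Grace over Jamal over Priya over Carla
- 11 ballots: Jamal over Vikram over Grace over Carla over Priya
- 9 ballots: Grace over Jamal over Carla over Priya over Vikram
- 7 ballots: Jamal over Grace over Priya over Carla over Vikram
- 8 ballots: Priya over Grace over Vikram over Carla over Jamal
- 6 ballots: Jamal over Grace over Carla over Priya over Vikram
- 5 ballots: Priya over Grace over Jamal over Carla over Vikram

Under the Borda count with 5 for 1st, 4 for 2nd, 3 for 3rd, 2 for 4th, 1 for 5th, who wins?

Grace

Jamal: 6×3 + 11×5 + 9×4 + 7×5 + 8×1 + 6×5 + 5×3 = 197
Priya: 6×2 + 11×1 + 9×2 + 7×3 + 8×5 + 6×2 + 5×5 = 139
Grace: 6×4 + 11×3 + 9×5 + 7×4 + 8×4 + 6×4 + 5×4 = 206
Carla: 6×1 + 11×2 + 9×3 + 7×2 + 8×2 + 6×3 + 5×2 = 113
Vikram: 6×5 + 11×4 + 9×1 + 7×1 + 8×3 + 6×1 + 5×1 = 125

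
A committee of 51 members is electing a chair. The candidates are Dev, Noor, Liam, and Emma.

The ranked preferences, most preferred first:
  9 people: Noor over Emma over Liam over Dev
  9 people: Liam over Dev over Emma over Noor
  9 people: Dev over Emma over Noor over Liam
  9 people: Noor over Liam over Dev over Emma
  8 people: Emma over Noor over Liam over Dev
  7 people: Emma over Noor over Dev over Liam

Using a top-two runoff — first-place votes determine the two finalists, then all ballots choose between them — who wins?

Round 1 first-place votes: Dev 9, Noor 18, Liam 9, Emma 15. Noor and Emma advance.
Runoff: Noor is ranked above Emma on 18 ballots, Emma above Noor on 33.

Emma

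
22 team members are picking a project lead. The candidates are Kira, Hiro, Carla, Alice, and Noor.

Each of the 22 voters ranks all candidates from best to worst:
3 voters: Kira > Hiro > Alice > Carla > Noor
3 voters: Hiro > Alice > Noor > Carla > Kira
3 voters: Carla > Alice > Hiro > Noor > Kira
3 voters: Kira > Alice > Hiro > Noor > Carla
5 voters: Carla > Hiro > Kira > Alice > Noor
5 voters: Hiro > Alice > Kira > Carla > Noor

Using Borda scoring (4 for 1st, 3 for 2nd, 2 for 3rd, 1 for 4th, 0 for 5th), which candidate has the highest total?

Hiro

Kira: 3×4 + 3×0 + 3×0 + 3×4 + 5×2 + 5×2 = 44
Hiro: 3×3 + 3×4 + 3×2 + 3×2 + 5×3 + 5×4 = 68
Carla: 3×1 + 3×1 + 3×4 + 3×0 + 5×4 + 5×1 = 43
Alice: 3×2 + 3×3 + 3×3 + 3×3 + 5×1 + 5×3 = 53
Noor: 3×0 + 3×2 + 3×1 + 3×1 + 5×0 + 5×0 = 12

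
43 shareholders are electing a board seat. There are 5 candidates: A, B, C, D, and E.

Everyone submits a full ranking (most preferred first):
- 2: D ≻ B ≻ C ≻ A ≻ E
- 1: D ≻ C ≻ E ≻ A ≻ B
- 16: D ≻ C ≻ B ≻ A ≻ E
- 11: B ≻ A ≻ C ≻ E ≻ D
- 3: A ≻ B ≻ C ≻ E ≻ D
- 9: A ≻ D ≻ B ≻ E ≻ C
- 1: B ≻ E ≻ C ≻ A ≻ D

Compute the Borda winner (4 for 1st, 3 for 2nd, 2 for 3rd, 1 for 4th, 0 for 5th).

B

A: 2×1 + 1×1 + 16×1 + 11×3 + 3×4 + 9×4 + 1×1 = 101
B: 2×3 + 1×0 + 16×2 + 11×4 + 3×3 + 9×2 + 1×4 = 113
C: 2×2 + 1×3 + 16×3 + 11×2 + 3×2 + 9×0 + 1×2 = 85
D: 2×4 + 1×4 + 16×4 + 11×0 + 3×0 + 9×3 + 1×0 = 103
E: 2×0 + 1×2 + 16×0 + 11×1 + 3×1 + 9×1 + 1×3 = 28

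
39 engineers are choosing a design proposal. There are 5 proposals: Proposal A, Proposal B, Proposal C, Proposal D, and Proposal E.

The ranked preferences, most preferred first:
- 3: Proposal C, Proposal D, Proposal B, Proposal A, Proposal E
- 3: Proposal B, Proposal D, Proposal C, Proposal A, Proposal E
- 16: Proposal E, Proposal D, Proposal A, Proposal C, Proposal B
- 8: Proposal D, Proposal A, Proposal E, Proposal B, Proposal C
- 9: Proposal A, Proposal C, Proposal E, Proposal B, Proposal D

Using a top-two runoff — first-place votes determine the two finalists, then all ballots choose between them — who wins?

Round 1 first-place votes: Proposal A 9, Proposal B 3, Proposal C 3, Proposal D 8, Proposal E 16. Proposal E and Proposal A advance.
Runoff: Proposal E is ranked above Proposal A on 16 ballots, Proposal A above Proposal E on 23.

Proposal A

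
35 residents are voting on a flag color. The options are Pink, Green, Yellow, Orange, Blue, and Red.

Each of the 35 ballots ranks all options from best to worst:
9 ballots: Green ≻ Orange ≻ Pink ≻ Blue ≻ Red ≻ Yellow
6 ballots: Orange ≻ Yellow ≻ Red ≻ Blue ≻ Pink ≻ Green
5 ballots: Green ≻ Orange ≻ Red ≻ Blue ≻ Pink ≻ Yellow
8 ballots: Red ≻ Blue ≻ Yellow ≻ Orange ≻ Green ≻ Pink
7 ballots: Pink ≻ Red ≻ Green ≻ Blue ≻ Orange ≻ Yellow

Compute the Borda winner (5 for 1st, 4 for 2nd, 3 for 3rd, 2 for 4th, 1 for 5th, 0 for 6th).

Red

Pink: 9×3 + 6×1 + 5×1 + 8×0 + 7×5 = 73
Green: 9×5 + 6×0 + 5×5 + 8×1 + 7×3 = 99
Yellow: 9×0 + 6×4 + 5×0 + 8×3 + 7×0 = 48
Orange: 9×4 + 6×5 + 5×4 + 8×2 + 7×1 = 109
Blue: 9×2 + 6×2 + 5×2 + 8×4 + 7×2 = 86
Red: 9×1 + 6×3 + 5×3 + 8×5 + 7×4 = 110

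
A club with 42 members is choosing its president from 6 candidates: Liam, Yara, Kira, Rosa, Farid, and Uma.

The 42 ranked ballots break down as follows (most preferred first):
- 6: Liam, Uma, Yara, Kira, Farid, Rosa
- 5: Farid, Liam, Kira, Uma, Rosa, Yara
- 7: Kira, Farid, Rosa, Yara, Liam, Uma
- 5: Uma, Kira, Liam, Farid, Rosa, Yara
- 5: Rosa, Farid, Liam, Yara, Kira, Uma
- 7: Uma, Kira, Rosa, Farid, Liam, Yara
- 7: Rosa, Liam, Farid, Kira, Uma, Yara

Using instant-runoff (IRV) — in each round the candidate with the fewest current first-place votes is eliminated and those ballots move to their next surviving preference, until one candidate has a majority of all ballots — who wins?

Uma

Round 1: Liam 6, Yara 0, Kira 7, Rosa 12, Farid 5, Uma 12. Yara eliminated.
Round 2: Liam 6, Kira 7, Rosa 12, Farid 5, Uma 12. Farid eliminated.
Round 3: Liam 11, Kira 7, Rosa 12, Uma 12. Kira eliminated.
Round 4: Liam 11, Rosa 19, Uma 12. Liam eliminated.
Round 5: Rosa 19, Uma 23. Uma has a majority (≥22).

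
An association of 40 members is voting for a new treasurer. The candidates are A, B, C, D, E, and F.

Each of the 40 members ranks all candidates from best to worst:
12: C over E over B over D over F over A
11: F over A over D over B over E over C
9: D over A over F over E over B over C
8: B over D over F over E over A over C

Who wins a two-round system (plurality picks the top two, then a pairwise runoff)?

Round 1 first-place votes: A 0, B 8, C 12, D 9, E 0, F 11. C and F advance.
Runoff: C is ranked above F on 12 ballots, F above C on 28.

F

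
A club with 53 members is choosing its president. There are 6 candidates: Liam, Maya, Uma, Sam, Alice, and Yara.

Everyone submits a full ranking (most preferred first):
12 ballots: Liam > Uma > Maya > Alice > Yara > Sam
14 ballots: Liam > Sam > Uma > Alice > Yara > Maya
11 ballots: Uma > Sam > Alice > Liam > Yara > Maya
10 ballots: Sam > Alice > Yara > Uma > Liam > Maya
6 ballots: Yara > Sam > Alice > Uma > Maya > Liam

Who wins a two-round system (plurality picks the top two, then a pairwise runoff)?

Round 1 first-place votes: Liam 26, Maya 0, Uma 11, Sam 10, Alice 0, Yara 6. Liam and Uma advance.
Runoff: Liam is ranked above Uma on 26 ballots, Uma above Liam on 27.

Uma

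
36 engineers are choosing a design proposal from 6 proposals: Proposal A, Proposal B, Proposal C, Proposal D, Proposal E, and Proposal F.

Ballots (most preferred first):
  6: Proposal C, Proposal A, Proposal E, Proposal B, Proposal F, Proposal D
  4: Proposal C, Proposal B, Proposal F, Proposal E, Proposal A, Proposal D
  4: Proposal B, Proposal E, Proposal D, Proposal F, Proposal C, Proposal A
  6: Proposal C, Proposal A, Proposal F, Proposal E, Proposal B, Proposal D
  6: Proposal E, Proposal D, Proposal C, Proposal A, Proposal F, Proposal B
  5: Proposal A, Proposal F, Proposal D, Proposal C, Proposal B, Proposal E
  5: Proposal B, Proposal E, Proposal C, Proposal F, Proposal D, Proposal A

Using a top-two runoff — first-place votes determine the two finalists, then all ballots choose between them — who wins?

Round 1 first-place votes: Proposal A 5, Proposal B 9, Proposal C 16, Proposal D 0, Proposal E 6, Proposal F 0. Proposal C and Proposal B advance.
Runoff: Proposal C is ranked above Proposal B on 27 ballots, Proposal B above Proposal C on 9.

Proposal C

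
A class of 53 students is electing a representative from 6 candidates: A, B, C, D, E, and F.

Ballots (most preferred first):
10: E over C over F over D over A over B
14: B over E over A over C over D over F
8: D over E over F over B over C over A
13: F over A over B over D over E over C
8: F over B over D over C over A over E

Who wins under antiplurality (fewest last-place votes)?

Last-place votes: A 8, B 10, C 13, D 0, E 8, F 14.

D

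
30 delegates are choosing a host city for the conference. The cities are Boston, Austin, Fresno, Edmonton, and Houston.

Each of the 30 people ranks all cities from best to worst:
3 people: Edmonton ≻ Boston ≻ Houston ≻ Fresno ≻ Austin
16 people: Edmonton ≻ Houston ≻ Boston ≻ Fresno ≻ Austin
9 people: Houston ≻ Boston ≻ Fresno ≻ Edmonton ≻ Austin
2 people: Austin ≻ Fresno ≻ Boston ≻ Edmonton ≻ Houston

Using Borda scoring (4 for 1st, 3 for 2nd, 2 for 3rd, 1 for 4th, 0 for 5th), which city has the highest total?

Houston

Boston: 3×3 + 16×2 + 9×3 + 2×2 = 72
Austin: 3×0 + 16×0 + 9×0 + 2×4 = 8
Fresno: 3×1 + 16×1 + 9×2 + 2×3 = 43
Edmonton: 3×4 + 16×4 + 9×1 + 2×1 = 87
Houston: 3×2 + 16×3 + 9×4 + 2×0 = 90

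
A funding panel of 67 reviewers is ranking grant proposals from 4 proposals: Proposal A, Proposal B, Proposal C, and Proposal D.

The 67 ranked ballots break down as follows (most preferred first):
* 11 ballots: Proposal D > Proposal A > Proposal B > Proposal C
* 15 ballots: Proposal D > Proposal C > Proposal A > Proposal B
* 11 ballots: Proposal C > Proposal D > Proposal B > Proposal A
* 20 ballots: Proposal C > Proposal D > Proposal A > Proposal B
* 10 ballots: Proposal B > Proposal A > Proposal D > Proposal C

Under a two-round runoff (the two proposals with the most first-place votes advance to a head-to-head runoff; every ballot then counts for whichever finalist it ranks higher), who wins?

Proposal D

Round 1 first-place votes: Proposal A 0, Proposal B 10, Proposal C 31, Proposal D 26. Proposal C and Proposal D advance.
Runoff: Proposal C is ranked above Proposal D on 31 ballots, Proposal D above Proposal C on 36.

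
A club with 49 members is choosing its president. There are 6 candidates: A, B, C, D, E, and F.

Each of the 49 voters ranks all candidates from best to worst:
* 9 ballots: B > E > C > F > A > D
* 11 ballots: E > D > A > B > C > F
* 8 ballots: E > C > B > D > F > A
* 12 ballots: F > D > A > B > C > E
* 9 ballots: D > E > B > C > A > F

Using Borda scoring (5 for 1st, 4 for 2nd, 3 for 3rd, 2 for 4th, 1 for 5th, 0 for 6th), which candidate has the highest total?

A: 9×1 + 11×3 + 8×0 + 12×3 + 9×1 = 87
B: 9×5 + 11×2 + 8×3 + 12×2 + 9×3 = 142
C: 9×3 + 11×1 + 8×4 + 12×1 + 9×2 = 100
D: 9×0 + 11×4 + 8×2 + 12×4 + 9×5 = 153
E: 9×4 + 11×5 + 8×5 + 12×0 + 9×4 = 167
F: 9×2 + 11×0 + 8×1 + 12×5 + 9×0 = 86

E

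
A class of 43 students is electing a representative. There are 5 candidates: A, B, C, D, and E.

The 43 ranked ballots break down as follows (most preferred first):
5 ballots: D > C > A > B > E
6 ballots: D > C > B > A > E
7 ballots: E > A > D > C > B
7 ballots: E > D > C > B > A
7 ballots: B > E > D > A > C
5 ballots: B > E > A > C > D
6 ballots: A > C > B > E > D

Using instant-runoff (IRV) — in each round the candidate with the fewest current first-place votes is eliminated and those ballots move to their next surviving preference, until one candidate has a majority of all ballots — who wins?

Round 1: A 6, B 12, C 0, D 11, E 14. C eliminated.
Round 2: A 6, B 12, D 11, E 14. A eliminated.
Round 3: B 18, D 11, E 14. D eliminated.
Round 4: B 29, E 14. B has a majority (≥22).

B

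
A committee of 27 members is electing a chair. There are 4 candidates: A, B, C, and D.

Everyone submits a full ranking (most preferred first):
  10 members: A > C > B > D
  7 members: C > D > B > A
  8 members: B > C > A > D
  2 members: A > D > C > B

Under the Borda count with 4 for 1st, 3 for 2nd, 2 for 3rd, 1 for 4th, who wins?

C

A: 10×4 + 7×1 + 8×2 + 2×4 = 71
B: 10×2 + 7×2 + 8×4 + 2×1 = 68
C: 10×3 + 7×4 + 8×3 + 2×2 = 86
D: 10×1 + 7×3 + 8×1 + 2×3 = 45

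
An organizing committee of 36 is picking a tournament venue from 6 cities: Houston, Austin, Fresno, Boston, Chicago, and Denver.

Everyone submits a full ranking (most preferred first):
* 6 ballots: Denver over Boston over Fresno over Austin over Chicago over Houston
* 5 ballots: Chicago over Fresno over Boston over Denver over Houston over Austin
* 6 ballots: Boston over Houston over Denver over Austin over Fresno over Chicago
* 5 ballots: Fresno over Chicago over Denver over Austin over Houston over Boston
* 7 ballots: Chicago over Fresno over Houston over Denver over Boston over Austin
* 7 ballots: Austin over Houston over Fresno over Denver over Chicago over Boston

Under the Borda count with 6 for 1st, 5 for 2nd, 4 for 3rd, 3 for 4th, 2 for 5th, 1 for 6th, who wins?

Houston: 6×1 + 5×2 + 6×5 + 5×2 + 7×4 + 7×5 = 119
Austin: 6×3 + 5×1 + 6×3 + 5×3 + 7×1 + 7×6 = 105
Fresno: 6×4 + 5×5 + 6×2 + 5×6 + 7×5 + 7×4 = 154
Boston: 6×5 + 5×4 + 6×6 + 5×1 + 7×2 + 7×1 = 112
Chicago: 6×2 + 5×6 + 6×1 + 5×5 + 7×6 + 7×2 = 129
Denver: 6×6 + 5×3 + 6×4 + 5×4 + 7×3 + 7×3 = 137

Fresno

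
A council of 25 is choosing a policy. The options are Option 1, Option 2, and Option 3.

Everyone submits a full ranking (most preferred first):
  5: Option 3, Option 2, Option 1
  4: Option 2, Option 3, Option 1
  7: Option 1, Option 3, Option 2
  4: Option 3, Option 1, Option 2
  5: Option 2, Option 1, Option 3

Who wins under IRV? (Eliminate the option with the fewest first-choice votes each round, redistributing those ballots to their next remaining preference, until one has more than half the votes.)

Option 3

Round 1: Option 1 7, Option 2 9, Option 3 9. Option 1 eliminated.
Round 2: Option 2 9, Option 3 16. Option 3 has a majority (≥13).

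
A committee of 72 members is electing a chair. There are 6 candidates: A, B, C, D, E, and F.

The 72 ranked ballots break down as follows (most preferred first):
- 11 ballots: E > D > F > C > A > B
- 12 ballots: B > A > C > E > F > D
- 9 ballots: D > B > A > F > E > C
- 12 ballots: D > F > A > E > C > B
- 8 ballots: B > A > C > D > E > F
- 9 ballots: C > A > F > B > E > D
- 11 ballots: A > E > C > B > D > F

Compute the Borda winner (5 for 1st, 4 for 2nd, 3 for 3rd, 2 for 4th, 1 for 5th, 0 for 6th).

A: 11×1 + 12×4 + 9×3 + 12×3 + 8×4 + 9×4 + 11×5 = 245
B: 11×0 + 12×5 + 9×4 + 12×0 + 8×5 + 9×2 + 11×2 = 176
C: 11×2 + 12×3 + 9×0 + 12×1 + 8×3 + 9×5 + 11×3 = 172
D: 11×4 + 12×0 + 9×5 + 12×5 + 8×2 + 9×0 + 11×1 = 176
E: 11×5 + 12×2 + 9×1 + 12×2 + 8×1 + 9×1 + 11×4 = 173
F: 11×3 + 12×1 + 9×2 + 12×4 + 8×0 + 9×3 + 11×0 = 138

A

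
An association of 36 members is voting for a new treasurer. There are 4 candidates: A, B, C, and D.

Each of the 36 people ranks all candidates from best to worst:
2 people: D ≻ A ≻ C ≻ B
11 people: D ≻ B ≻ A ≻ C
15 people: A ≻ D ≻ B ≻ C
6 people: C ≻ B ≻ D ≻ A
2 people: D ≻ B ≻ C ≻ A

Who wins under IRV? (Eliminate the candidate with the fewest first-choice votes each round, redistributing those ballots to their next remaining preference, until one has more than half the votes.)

Round 1: A 15, B 0, C 6, D 15. B eliminated.
Round 2: A 15, C 6, D 15. C eliminated.
Round 3: A 15, D 21. D has a majority (≥19).

D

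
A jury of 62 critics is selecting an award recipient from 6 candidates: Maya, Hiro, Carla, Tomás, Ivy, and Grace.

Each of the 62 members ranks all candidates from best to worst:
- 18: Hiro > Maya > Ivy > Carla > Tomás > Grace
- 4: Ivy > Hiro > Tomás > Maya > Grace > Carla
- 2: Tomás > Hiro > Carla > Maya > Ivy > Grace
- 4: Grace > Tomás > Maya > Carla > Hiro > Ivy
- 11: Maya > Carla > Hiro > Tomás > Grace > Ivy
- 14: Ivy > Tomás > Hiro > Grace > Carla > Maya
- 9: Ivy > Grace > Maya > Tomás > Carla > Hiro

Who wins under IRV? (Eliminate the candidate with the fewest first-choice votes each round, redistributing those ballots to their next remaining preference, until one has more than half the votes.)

Hiro

Round 1: Maya 11, Hiro 18, Carla 0, Tomás 2, Ivy 27, Grace 4. Carla eliminated.
Round 2: Maya 11, Hiro 18, Tomás 2, Ivy 27, Grace 4. Tomás eliminated.
Round 3: Maya 11, Hiro 20, Ivy 27, Grace 4. Grace eliminated.
Round 4: Maya 15, Hiro 20, Ivy 27. Maya eliminated.
Round 5: Hiro 35, Ivy 27. Hiro has a majority (≥32).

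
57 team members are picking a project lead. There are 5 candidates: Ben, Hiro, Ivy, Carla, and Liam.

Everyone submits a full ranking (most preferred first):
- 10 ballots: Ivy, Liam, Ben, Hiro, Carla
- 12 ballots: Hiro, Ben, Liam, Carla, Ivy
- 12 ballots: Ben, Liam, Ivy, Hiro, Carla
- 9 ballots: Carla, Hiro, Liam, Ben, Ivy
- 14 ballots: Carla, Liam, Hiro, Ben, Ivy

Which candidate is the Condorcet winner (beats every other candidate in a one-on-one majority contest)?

Liam

Liam vs Ben: 33–24
Liam vs Hiro: 36–21
Liam vs Ivy: 47–10
Liam vs Carla: 34–23
Liam beats every other candidate.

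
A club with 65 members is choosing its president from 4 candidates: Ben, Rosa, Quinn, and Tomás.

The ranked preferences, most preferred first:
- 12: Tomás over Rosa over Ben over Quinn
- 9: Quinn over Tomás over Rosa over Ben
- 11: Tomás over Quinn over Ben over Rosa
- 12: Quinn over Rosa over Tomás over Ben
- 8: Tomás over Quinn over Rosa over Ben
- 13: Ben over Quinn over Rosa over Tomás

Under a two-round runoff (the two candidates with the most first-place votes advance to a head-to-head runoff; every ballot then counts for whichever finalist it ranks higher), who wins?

Quinn

Round 1 first-place votes: Ben 13, Rosa 0, Quinn 21, Tomás 31. Tomás and Quinn advance.
Runoff: Tomás is ranked above Quinn on 31 ballots, Quinn above Tomás on 34.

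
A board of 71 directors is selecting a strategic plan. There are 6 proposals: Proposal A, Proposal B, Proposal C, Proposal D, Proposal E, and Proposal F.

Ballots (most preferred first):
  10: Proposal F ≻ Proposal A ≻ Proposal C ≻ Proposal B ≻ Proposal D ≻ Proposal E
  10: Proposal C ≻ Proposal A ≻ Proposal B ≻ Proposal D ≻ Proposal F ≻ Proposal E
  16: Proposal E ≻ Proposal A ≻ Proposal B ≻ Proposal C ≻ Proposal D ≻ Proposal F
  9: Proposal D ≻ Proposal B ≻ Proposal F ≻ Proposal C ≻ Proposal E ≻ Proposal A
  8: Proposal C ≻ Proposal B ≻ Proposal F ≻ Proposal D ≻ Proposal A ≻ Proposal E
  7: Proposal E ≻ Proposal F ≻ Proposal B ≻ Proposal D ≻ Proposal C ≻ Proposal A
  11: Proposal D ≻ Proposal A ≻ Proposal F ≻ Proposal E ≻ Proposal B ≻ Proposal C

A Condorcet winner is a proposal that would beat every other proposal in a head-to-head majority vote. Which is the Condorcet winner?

Proposal A vs Proposal B: 47–24
Proposal A vs Proposal C: 37–34
Proposal A vs Proposal D: 36–35
Proposal A vs Proposal E: 39–32
Proposal A vs Proposal F: 37–34
Proposal A beats every other proposal.

Proposal A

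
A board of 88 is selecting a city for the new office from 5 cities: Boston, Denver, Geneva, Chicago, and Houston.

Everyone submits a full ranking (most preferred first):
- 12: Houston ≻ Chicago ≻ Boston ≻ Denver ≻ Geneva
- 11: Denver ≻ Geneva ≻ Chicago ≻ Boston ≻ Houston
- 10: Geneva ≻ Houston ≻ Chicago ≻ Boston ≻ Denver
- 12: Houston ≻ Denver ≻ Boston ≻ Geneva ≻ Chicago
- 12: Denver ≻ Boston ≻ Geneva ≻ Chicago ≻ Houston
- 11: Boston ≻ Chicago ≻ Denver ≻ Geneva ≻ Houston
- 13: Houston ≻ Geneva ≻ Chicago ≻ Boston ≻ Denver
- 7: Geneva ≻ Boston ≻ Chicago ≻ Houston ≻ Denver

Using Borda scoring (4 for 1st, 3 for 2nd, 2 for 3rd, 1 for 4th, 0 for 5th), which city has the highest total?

Boston: 12×2 + 11×1 + 10×1 + 12×2 + 12×3 + 11×4 + 13×1 + 7×3 = 183
Denver: 12×1 + 11×4 + 10×0 + 12×3 + 12×4 + 11×2 + 13×0 + 7×0 = 162
Geneva: 12×0 + 11×3 + 10×4 + 12×1 + 12×2 + 11×1 + 13×3 + 7×4 = 187
Chicago: 12×3 + 11×2 + 10×2 + 12×0 + 12×1 + 11×3 + 13×2 + 7×2 = 163
Houston: 12×4 + 11×0 + 10×3 + 12×4 + 12×0 + 11×0 + 13×4 + 7×1 = 185

Geneva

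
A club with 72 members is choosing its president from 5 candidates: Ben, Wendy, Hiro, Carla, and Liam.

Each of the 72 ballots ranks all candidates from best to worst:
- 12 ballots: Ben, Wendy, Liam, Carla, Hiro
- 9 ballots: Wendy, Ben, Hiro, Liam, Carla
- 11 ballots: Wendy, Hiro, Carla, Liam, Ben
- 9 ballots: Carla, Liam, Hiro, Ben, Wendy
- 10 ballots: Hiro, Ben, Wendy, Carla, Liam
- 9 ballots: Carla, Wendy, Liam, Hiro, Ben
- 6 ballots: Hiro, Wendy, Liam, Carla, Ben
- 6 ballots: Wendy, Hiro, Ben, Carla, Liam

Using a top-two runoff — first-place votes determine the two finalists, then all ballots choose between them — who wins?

Wendy

Round 1 first-place votes: Ben 12, Wendy 26, Hiro 16, Carla 18, Liam 0. Wendy and Carla advance.
Runoff: Wendy is ranked above Carla on 54 ballots, Carla above Wendy on 18.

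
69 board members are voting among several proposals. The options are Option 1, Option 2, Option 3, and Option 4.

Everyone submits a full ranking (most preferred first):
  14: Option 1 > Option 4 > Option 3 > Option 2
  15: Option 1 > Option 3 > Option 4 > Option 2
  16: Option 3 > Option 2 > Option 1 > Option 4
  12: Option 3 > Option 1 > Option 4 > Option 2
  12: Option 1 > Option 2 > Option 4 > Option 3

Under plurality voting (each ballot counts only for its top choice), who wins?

Option 1

First-place votes: Option 1 41, Option 2 0, Option 3 28, Option 4 0.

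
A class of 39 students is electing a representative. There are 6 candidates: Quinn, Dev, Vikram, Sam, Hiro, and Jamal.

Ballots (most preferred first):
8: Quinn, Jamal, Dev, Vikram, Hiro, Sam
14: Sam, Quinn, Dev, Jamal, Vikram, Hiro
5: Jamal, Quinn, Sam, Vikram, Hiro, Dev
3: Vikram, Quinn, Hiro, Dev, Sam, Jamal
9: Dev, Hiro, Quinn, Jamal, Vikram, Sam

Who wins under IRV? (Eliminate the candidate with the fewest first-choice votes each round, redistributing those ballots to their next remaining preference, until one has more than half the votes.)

Round 1: Quinn 8, Dev 9, Vikram 3, Sam 14, Hiro 0, Jamal 5. Hiro eliminated.
Round 2: Quinn 8, Dev 9, Vikram 3, Sam 14, Jamal 5. Vikram eliminated.
Round 3: Quinn 11, Dev 9, Sam 14, Jamal 5. Jamal eliminated.
Round 4: Quinn 16, Dev 9, Sam 14. Dev eliminated.
Round 5: Quinn 25, Sam 14. Quinn has a majority (≥20).

Quinn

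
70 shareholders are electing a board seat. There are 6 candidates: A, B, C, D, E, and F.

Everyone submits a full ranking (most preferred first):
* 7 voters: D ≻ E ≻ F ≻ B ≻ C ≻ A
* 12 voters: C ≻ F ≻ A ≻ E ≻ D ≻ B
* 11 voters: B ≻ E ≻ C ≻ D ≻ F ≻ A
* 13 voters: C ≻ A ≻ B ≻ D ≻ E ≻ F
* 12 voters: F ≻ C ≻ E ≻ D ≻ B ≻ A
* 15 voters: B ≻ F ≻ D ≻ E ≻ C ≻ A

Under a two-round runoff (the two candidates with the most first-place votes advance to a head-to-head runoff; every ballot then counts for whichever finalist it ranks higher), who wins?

Round 1 first-place votes: A 0, B 26, C 25, D 7, E 0, F 12. B and C advance.
Runoff: B is ranked above C on 33 ballots, C above B on 37.

C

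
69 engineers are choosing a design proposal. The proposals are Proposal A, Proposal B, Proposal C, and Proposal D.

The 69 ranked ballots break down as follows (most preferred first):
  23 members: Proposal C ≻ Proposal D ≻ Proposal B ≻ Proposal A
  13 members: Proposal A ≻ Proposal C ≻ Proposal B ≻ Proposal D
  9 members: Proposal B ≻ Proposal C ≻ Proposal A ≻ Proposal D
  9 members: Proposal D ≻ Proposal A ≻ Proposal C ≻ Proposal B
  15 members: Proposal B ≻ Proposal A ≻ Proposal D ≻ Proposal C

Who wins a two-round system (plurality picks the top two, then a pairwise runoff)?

Proposal C

Round 1 first-place votes: Proposal A 13, Proposal B 24, Proposal C 23, Proposal D 9. Proposal B and Proposal C advance.
Runoff: Proposal B is ranked above Proposal C on 24 ballots, Proposal C above Proposal B on 45.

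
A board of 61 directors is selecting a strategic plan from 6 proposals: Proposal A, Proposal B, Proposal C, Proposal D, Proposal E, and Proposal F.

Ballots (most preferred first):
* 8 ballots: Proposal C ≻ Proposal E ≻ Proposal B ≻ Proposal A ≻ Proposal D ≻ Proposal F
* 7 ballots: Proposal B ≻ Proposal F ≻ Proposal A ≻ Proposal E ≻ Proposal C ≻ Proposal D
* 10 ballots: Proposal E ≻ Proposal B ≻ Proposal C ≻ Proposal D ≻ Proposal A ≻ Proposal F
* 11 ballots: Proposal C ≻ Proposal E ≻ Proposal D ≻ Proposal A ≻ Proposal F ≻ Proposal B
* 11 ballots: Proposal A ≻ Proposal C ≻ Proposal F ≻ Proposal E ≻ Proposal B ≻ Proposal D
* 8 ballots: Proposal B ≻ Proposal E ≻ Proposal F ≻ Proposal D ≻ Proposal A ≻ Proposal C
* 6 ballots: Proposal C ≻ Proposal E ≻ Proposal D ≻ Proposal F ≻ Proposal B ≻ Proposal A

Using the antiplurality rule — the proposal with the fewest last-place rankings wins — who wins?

Proposal E

Last-place votes: Proposal A 6, Proposal B 11, Proposal C 8, Proposal D 18, Proposal E 0, Proposal F 18.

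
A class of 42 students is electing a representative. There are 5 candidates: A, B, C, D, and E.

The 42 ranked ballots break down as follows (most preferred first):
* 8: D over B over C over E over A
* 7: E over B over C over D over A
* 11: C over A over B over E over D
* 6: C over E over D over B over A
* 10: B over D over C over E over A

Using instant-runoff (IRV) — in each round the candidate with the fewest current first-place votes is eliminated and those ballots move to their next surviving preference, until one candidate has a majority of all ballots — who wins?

Round 1: A 0, B 10, C 17, D 8, E 7. A eliminated.
Round 2: B 10, C 17, D 8, E 7. E eliminated.
Round 3: B 17, C 17, D 8. D eliminated.
Round 4: B 25, C 17. B has a majority (≥22).

B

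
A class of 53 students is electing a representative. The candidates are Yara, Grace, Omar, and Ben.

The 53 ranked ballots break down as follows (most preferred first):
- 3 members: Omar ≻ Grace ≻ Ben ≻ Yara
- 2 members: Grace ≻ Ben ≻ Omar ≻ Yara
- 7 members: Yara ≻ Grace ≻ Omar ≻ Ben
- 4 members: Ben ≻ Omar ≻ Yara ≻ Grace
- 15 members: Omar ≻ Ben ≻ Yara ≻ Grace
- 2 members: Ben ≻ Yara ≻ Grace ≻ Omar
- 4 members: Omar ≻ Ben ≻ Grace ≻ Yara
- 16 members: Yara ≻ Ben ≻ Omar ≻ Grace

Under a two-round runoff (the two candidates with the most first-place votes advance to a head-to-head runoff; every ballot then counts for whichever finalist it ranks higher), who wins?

Omar

Round 1 first-place votes: Yara 23, Grace 2, Omar 22, Ben 6. Yara and Omar advance.
Runoff: Yara is ranked above Omar on 25 ballots, Omar above Yara on 28.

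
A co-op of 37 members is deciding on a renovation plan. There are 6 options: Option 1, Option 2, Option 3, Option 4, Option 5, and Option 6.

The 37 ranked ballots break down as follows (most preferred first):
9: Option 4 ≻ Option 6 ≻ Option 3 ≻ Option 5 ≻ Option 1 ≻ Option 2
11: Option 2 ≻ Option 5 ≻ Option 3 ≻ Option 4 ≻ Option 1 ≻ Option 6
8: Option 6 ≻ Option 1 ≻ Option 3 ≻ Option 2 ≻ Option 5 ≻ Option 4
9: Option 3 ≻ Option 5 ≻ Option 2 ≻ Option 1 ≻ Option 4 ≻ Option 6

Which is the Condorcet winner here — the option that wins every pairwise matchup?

Option 3

Option 3 vs Option 1: 29–8
Option 3 vs Option 2: 26–11
Option 3 vs Option 4: 28–9
Option 3 vs Option 5: 26–11
Option 3 vs Option 6: 20–17
Option 3 beats every other option.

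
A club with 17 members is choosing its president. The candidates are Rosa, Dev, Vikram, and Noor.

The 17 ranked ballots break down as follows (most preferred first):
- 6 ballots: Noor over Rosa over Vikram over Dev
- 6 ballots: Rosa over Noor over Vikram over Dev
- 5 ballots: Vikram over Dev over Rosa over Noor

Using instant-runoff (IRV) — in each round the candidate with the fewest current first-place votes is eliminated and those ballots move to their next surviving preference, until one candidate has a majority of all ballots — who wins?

Rosa

Round 1: Rosa 6, Dev 0, Vikram 5, Noor 6. Dev eliminated.
Round 2: Rosa 6, Vikram 5, Noor 6. Vikram eliminated.
Round 3: Rosa 11, Noor 6. Rosa has a majority (≥9).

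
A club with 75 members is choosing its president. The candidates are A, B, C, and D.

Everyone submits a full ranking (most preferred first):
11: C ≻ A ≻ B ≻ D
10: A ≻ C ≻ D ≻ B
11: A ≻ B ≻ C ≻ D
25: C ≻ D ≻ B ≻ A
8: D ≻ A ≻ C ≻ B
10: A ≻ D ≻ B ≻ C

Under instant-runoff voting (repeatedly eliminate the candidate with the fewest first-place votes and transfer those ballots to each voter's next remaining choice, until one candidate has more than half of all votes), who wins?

Round 1: A 31, B 0, C 36, D 8. B eliminated.
Round 2: A 31, C 36, D 8. D eliminated.
Round 3: A 39, C 36. A has a majority (≥38).

A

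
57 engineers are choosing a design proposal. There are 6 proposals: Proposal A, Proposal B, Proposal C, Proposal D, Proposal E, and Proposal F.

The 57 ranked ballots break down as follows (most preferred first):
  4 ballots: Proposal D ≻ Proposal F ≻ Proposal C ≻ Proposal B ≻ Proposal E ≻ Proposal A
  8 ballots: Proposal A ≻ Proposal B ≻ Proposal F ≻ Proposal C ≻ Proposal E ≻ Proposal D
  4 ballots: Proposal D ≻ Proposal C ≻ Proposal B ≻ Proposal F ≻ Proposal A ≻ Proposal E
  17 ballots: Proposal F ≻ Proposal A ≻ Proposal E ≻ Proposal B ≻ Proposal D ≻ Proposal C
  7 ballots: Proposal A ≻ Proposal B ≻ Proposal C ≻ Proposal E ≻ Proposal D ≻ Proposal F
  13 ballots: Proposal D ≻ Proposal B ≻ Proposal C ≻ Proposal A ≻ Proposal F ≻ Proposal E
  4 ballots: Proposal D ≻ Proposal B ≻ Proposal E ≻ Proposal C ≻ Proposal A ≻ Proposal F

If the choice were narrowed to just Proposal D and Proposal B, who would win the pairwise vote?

Proposal B

Proposal D is ranked above Proposal B on 25 ballots; Proposal B above Proposal D on 32.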